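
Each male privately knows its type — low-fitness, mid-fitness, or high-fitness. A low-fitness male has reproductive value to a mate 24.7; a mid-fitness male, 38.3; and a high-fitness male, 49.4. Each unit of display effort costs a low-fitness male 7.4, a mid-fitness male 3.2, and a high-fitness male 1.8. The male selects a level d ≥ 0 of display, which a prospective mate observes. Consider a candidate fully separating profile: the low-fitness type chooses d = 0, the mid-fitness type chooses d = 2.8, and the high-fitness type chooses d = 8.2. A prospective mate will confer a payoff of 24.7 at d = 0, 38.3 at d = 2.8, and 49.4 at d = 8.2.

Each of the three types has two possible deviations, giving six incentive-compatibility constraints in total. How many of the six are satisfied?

Low-fitness (own payoff 24.7): to d=2.8 gives 38.3 − 7.4×2.8 = 17.58 → no gain ✓; to d=8.2 gives 49.4 − 7.4×8.2 = -11.28 → no gain ✓.
High-fitness (own payoff 49.4 − 1.8×8.2 = 34.64): to d=0 gives 24.7 → no gain ✓; to d=2.8 gives 38.3 − 1.8×2.8 = 33.26 → no gain ✓.
Mid-fitness (own payoff 38.3 − 3.2×2.8 = 29.34): to d=0 gives 24.7 → no gain ✓; to d=8.2 gives 49.4 − 3.2×8.2 = 23.16 → no gain ✓.
6 of the 6 constraints hold; this profile is a separating equilibrium.

6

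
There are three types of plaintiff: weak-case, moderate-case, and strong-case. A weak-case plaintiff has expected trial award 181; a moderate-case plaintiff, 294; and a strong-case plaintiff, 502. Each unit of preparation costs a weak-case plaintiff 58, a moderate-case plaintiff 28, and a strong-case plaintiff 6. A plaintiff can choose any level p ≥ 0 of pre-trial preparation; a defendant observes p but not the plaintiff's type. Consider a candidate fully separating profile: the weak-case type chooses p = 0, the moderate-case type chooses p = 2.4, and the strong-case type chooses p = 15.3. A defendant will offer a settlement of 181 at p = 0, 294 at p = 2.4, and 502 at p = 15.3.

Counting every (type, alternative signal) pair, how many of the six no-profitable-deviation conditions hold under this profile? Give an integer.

Strong-case (own payoff 502 − 6×15.3 = 410.2): to p=0 gives 181 → no gain ✓; to p=2.4 gives 294 − 6×2.4 = 279.6 → no gain ✓.
Weak-case (own payoff 181): to p=2.4 gives 294 − 58×2.4 = 154.8 → no gain ✓; to p=15.3 gives 502 − 58×15.3 = -385.4 → no gain ✓.
Moderate-case (own payoff 294 − 28×2.4 = 226.8): to p=0 gives 181 → no gain ✓; to p=15.3 gives 502 − 28×15.3 = 73.6 → no gain ✓.
6 of the 6 constraints hold; this profile is a separating equilibrium.

6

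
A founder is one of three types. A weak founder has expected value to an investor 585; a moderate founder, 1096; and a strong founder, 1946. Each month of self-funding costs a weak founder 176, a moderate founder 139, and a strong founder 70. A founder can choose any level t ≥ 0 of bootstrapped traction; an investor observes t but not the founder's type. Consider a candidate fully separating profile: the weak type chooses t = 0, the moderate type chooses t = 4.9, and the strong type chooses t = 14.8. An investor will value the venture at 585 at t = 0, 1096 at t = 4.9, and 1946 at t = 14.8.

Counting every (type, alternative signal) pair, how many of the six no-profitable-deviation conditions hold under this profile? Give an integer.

Weak (own payoff 585): to t=4.9 gives 1096 − 176×4.9 = 233.6 → no gain ✓; to t=14.8 gives 1946 − 176×14.8 = -658.8 → no gain ✓.
Strong (own payoff 1946 − 70×14.8 = 910): to t=0 gives 585 → no gain ✓; to t=4.9 gives 1096 − 70×4.9 = 753 → no gain ✓.
Moderate (own payoff 1096 − 139×4.9 = 414.9): to t=0 gives 585 → profitable ✗; to t=14.8 gives 1946 − 139×14.8 = -111.2 → no gain ✓.
5 of the 6 constraints hold; not an equilibrium.

5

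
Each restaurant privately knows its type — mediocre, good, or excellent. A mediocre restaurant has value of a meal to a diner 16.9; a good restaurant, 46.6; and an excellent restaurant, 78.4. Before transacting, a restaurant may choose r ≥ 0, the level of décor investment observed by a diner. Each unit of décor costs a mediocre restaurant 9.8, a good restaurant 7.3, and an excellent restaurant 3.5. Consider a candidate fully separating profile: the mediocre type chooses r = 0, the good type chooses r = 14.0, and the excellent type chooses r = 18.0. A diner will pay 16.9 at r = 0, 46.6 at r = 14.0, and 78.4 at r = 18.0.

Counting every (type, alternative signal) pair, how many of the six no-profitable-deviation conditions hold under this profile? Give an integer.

3

Good (own payoff 46.6 − 7.3×14.0 = -55.6): to r=0 gives 16.9 → profitable ✗; to r=18.0 gives 78.4 − 7.3×18.0 = -53 → profitable ✗.
Excellent (own payoff 78.4 − 3.5×18.0 = 15.4): to r=0 gives 16.9 → profitable ✗; to r=14.0 gives 46.6 − 3.5×14.0 = -2.4 → no gain ✓.
Mediocre (own payoff 16.9): to r=14.0 gives 46.6 − 9.8×14.0 = -90.6 → no gain ✓; to r=18.0 gives 78.4 − 9.8×18.0 = -98 → no gain ✓.
3 of the 6 constraints hold; not an equilibrium.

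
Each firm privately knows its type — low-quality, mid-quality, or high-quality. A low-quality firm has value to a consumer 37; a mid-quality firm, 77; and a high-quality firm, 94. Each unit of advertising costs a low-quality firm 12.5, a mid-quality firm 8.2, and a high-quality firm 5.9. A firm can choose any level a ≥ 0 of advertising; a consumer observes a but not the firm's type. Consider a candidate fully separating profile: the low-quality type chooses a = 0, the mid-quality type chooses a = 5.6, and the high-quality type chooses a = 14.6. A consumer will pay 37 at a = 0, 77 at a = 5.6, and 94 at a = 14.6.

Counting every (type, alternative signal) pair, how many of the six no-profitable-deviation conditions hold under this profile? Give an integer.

3

High-quality (own payoff 94 − 5.9×14.6 = 7.86): to a=0 gives 37 → profitable ✗; to a=5.6 gives 77 − 5.9×5.6 = 43.96 → profitable ✗.
Low-quality (own payoff 37): to a=5.6 gives 77 − 12.5×5.6 = 7 → no gain ✓; to a=14.6 gives 94 − 12.5×14.6 = -88.5 → no gain ✓.
Mid-quality (own payoff 77 − 8.2×5.6 = 31.08): to a=0 gives 37 → profitable ✗; to a=14.6 gives 94 − 8.2×14.6 = -25.72 → no gain ✓.
3 of the 6 constraints hold; not an equilibrium.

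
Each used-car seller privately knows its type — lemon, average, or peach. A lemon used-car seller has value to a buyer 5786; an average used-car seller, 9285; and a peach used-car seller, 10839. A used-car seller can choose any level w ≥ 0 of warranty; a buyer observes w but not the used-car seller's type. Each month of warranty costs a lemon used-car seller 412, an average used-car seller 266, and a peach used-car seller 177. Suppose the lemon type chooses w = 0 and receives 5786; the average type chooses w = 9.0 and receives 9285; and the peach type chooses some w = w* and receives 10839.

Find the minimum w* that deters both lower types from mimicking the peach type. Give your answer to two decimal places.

14.84

Lemon type (on-path payoff 5786) won't mimic when 5786 ≥ 10839 − 412·w*, i.e. w* ≥ 12.26.
Average type (on-path payoff 9285 − 266×9.0 = 6891) won't mimic when 6891 ≥ 10839 − 266·w*, i.e. w* ≥ 14.84.
Both must hold, so w* = max(12.26, 14.84) = 14.84. The average type's constraint binds.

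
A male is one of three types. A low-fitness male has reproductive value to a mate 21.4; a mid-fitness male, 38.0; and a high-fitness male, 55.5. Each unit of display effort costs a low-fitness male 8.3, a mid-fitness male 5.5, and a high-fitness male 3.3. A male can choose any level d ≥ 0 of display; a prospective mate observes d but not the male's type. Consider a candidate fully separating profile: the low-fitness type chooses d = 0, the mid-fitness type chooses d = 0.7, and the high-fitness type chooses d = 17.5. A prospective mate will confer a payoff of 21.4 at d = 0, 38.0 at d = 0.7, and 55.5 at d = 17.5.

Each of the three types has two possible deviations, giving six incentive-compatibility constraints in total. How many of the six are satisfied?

Mid-fitness (own payoff 38.0 − 5.5×0.7 = 34.15): to d=0 gives 21.4 → no gain ✓; to d=17.5 gives 55.5 − 5.5×17.5 = -40.75 → no gain ✓.
Low-fitness (own payoff 21.4): to d=0.7 gives 38.0 − 8.3×0.7 = 32.19 → profitable ✗; to d=17.5 gives 55.5 − 8.3×17.5 = -89.75 → no gain ✓.
High-fitness (own payoff 55.5 − 3.3×17.5 = -2.25): to d=0 gives 21.4 → profitable ✗; to d=0.7 gives 38.0 − 3.3×0.7 = 35.69 → profitable ✗.
3 of the 6 constraints hold; not an equilibrium.

3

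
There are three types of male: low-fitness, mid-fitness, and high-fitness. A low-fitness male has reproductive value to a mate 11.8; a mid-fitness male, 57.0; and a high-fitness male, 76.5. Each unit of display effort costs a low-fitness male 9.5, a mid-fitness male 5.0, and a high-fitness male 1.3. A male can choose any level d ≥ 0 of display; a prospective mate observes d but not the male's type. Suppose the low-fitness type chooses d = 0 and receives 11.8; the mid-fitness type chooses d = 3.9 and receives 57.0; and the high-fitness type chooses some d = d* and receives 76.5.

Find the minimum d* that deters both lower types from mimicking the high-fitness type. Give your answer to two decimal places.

7.80

Low-fitness type (on-path payoff 11.8) won't mimic when 11.8 ≥ 76.5 − 9.5·d*, i.e. d* ≥ 6.81.
Mid-fitness type (on-path payoff 57.0 − 5.0×3.9 = 37.5) won't mimic when 37.5 ≥ 76.5 − 5.0·d*, i.e. d* ≥ 7.80.
Both must hold, so d* = max(6.81, 7.80) = 7.80. The mid-fitness type's constraint binds.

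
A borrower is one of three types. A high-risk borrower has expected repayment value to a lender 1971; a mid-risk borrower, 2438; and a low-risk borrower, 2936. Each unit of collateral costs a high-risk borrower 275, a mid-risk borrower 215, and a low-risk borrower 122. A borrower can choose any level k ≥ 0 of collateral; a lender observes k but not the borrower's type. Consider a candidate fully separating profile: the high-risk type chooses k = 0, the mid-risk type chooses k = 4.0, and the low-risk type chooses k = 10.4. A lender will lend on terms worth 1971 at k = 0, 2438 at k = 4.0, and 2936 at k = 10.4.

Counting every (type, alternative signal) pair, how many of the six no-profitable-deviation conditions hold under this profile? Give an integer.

3

Mid-risk (own payoff 2438 − 215×4.0 = 1578): to k=0 gives 1971 → profitable ✗; to k=10.4 gives 2936 − 215×10.4 = 700 → no gain ✓.
High-risk (own payoff 1971): to k=4.0 gives 2438 − 275×4.0 = 1338 → no gain ✓; to k=10.4 gives 2936 − 275×10.4 = 76 → no gain ✓.
Low-risk (own payoff 2936 − 122×10.4 = 1667.2): to k=0 gives 1971 → profitable ✗; to k=4.0 gives 2438 − 122×4.0 = 1950 → profitable ✗.
3 of the 6 constraints hold; not an equilibrium.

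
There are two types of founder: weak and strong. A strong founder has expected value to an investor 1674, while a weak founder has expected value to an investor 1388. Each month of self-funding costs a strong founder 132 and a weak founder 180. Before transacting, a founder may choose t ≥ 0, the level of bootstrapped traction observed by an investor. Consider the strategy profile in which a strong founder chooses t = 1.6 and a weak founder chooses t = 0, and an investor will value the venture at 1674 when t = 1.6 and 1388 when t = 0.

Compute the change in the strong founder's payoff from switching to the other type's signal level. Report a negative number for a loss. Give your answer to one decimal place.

Playing t = 1.6 the strong founder receives 1674 − 132 × 1.6 = 1462.8.
Deviating to t = 0 yields 1388 instead.
Gain from deviating: 1388 − 1462.8 = -74.8.
The gain is negative, so the strong type's incentive-compatibility constraint is satisfied.

-74.8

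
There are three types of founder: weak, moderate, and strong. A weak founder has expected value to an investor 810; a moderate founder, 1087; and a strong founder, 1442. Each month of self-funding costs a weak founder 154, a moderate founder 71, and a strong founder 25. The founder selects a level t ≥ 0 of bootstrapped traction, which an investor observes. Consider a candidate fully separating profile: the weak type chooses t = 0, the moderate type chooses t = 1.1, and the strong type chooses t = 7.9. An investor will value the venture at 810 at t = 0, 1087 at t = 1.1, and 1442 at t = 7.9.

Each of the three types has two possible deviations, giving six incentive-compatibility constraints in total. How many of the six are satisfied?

Strong (own payoff 1442 − 25×7.9 = 1244.5): to t=0 gives 810 → no gain ✓; to t=1.1 gives 1087 − 25×1.1 = 1059.5 → no gain ✓.
Weak (own payoff 810): to t=1.1 gives 1087 − 154×1.1 = 917.6 → profitable ✗; to t=7.9 gives 1442 − 154×7.9 = 225.4 → no gain ✓.
Moderate (own payoff 1087 − 71×1.1 = 1008.9): to t=0 gives 810 → no gain ✓; to t=7.9 gives 1442 − 71×7.9 = 881.1 → no gain ✓.
5 of the 6 constraints hold; not an equilibrium.

5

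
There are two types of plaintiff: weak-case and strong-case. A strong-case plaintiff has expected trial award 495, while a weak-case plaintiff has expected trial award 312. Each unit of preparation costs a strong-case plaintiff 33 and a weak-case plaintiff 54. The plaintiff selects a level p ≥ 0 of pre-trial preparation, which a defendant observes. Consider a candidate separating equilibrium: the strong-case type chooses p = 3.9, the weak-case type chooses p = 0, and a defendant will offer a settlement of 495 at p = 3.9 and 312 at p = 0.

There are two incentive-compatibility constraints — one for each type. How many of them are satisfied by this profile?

2

Strong-case type: signal → 495 − 33 × 3.9 = 366.3; deviate to 0 → 312. IC holds (366.3 ≥ 312).
Weak-case type: stay at 0 → 312; mimic → 495 − 54 × 3.9 = 284.4. IC holds (312 ≥ 284.4).
2 of 2 constraints hold, so this is a separating equilibrium.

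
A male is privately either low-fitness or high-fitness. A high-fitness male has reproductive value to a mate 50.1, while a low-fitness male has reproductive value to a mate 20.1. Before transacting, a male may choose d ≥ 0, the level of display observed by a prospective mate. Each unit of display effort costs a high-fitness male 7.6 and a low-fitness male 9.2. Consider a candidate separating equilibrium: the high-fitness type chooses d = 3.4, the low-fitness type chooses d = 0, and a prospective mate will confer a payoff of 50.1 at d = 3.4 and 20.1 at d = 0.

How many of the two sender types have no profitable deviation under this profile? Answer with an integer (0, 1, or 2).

2

Low-fitness type: stay at 0 → 20.1; mimic → 50.1 − 9.2 × 3.4 = 18.82. IC holds (20.1 ≥ 18.82).
High-fitness type: signal → 50.1 − 7.6 × 3.4 = 24.26; deviate to 0 → 20.1. IC holds (24.26 ≥ 20.1).
2 of 2 constraints hold, so this is a separating equilibrium.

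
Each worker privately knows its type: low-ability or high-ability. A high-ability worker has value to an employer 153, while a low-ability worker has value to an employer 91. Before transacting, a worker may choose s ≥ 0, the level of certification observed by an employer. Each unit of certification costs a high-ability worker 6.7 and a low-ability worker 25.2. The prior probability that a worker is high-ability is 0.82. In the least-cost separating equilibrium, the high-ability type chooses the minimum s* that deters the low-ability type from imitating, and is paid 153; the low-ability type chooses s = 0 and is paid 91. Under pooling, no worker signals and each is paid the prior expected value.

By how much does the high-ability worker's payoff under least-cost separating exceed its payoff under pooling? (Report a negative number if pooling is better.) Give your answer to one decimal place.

-5.3

Least-cost separating signal: s* solves 91 = 153 − 25.2·s*, so s* = (153 − 91)/25.2 ≈ 2.4603.
High-ability type's separating payoff: 153 − 6.7 × s* = 153 − 6.7 × (153 − 91)/25.2 = 153 − 415.4/25.2 ≈ 136.516.
Pooling payoff: 0.82 × 153 + 0.18 × 91 = 141.84.
Difference: 136.516 − 141.84 = -5.324, i.e. -5.3 to one decimal place.
The high-ability type would prefer the pooling outcome.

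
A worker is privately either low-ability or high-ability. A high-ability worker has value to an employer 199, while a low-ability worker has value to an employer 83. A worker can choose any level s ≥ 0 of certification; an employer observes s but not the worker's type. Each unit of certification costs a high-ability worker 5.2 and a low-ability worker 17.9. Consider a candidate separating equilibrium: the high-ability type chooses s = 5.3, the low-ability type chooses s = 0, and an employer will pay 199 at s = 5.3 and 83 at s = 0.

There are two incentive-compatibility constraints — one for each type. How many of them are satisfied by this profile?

1

Low-ability type: stay at 0 → 83; mimic → 199 − 17.9 × 5.3 = 104.13. IC fails (83 < 104.13).
High-ability type: signal → 199 − 5.2 × 5.3 = 171.44; deviate to 0 → 83. IC holds (171.44 ≥ 83).
1 of 2 constraints hold, so this profile is not an equilibrium.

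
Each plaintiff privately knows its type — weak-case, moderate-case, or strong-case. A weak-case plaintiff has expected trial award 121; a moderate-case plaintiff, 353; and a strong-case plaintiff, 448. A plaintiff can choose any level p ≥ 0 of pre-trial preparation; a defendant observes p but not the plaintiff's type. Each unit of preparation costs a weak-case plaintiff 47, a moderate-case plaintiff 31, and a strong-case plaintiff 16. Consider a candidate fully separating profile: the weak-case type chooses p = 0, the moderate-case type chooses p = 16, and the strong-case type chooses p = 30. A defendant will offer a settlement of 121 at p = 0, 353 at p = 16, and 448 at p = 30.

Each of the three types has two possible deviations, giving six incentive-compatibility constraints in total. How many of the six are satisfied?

3

Weak-case (own payoff 121): to p=16 gives 353 − 47×16 = -399 → no gain ✓; to p=30 gives 448 − 47×30 = -962 → no gain ✓.
Strong-case (own payoff 448 − 16×30 = -32): to p=0 gives 121 → profitable ✗; to p=16 gives 353 − 16×16 = 97 → profitable ✗.
Moderate-case (own payoff 353 − 31×16 = -143): to p=0 gives 121 → profitable ✗; to p=30 gives 448 − 31×30 = -482 → no gain ✓.
3 of the 6 constraints hold; not an equilibrium.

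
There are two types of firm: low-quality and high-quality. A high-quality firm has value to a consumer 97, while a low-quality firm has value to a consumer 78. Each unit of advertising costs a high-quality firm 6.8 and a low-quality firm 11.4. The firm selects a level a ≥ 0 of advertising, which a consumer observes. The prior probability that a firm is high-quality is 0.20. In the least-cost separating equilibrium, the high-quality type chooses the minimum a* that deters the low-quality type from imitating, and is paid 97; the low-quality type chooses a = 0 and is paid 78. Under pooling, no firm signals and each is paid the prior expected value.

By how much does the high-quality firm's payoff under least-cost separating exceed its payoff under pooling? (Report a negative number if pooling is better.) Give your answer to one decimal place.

3.9

Least-cost separating signal: a* solves 78 = 97 − 11.4·a*, so a* = (97 − 78)/11.4 ≈ 1.6667.
High-quality type's separating payoff: 97 − 6.8 × a* = 97 − 6.8 × (97 − 78)/11.4 = 97 − 129.2/11.4 ≈ 85.667.
Pooling payoff: 0.20 × 97 + 0.80 × 78 = 81.8.
Difference: 85.667 − 81.8 = 3.867, i.e. 3.9 to one decimal place.
The high-quality type prefers to separate.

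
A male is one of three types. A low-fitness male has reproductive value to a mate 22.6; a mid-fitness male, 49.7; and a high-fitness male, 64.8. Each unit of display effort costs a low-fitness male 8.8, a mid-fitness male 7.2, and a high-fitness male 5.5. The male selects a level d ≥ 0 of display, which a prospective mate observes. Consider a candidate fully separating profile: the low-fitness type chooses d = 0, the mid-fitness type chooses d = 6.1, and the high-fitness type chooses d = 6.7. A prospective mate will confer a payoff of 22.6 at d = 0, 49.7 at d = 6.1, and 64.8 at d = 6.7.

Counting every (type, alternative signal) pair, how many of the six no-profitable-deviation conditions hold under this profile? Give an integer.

Mid-fitness (own payoff 49.7 − 7.2×6.1 = 5.78): to d=0 gives 22.6 → profitable ✗; to d=6.7 gives 64.8 − 7.2×6.7 = 16.56 → profitable ✗.
Low-fitness (own payoff 22.6): to d=6.1 gives 49.7 − 8.8×6.1 = -3.98 → no gain ✓; to d=6.7 gives 64.8 − 8.8×6.7 = 5.84 → no gain ✓.
High-fitness (own payoff 64.8 − 5.5×6.7 = 27.95): to d=0 gives 22.6 → no gain ✓; to d=6.1 gives 49.7 − 5.5×6.1 = 16.15 → no gain ✓.
4 of the 6 constraints hold; not an equilibrium.

4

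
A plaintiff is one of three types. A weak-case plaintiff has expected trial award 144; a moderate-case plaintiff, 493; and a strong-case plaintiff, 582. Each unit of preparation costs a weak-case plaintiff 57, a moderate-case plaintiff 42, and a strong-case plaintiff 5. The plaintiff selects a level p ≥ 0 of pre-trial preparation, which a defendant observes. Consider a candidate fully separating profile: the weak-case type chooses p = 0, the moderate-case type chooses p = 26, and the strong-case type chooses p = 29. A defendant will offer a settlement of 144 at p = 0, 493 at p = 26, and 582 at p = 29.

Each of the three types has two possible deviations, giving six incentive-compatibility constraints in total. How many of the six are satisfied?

5

Moderate-case (own payoff 493 − 42×26 = -599): to p=0 gives 144 → profitable ✗; to p=29 gives 582 − 42×29 = -636 → no gain ✓.
Weak-case (own payoff 144): to p=26 gives 493 − 57×26 = -989 → no gain ✓; to p=29 gives 582 − 57×29 = -1071 → no gain ✓.
Strong-case (own payoff 582 − 5×29 = 437): to p=0 gives 144 → no gain ✓; to p=26 gives 493 − 5×26 = 363 → no gain ✓.
5 of the 6 constraints hold; not an equilibrium.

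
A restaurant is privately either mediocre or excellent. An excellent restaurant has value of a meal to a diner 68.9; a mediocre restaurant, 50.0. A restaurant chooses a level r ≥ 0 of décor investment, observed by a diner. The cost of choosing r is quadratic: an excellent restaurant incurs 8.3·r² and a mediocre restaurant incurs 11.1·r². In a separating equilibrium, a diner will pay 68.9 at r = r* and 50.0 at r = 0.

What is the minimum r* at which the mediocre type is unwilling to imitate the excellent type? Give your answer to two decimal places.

The mediocre type at r = 0 receives 50.0; imitating at r* yields 68.9 − 11.1·r*².
Indifference: 50.0 = 68.9 − 11.1·r*², so r*² = (68.9 − 50.0) / 11.1 ≈ 1.7027.
r* = √1.7027 ≈ 1.30.

1.30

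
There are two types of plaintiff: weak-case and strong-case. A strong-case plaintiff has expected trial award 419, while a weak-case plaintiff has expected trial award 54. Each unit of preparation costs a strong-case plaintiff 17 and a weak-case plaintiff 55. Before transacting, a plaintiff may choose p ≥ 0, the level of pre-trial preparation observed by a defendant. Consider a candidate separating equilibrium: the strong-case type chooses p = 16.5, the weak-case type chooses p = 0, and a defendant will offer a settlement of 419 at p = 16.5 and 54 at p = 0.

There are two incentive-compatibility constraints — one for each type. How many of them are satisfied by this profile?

2

Weak-case type: stay at 0 → 54; mimic → 419 − 55 × 16.5 = -488.5. IC holds (54 ≥ -488.5).
Strong-case type: signal → 419 − 17 × 16.5 = 138.5; deviate to 0 → 54. IC holds (138.5 ≥ 54).
2 of 2 constraints hold, so this is a separating equilibrium.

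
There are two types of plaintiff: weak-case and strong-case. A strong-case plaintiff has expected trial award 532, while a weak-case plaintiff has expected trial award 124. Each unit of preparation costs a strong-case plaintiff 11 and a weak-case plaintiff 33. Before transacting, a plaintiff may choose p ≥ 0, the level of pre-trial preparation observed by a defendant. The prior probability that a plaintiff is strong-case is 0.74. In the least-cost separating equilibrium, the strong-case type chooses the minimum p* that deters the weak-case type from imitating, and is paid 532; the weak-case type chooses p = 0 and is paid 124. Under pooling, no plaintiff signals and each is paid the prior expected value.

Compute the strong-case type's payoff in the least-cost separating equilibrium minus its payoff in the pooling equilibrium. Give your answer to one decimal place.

Least-cost separating signal: p* solves 124 = 532 − 33·p*, so p* = (532 − 124)/33 ≈ 12.3636.
Strong-case type's separating payoff: 532 − 11 × p* = 532 − 11 × (532 − 124)/33 = 532 − 4488/33 = 396.
Pooling payoff: 0.74 × 532 + 0.26 × 124 = 425.92.
Difference: 396 − 425.92 = -29.92, i.e. -29.9 to one decimal place.
The strong-case type would prefer the pooling outcome.

-29.9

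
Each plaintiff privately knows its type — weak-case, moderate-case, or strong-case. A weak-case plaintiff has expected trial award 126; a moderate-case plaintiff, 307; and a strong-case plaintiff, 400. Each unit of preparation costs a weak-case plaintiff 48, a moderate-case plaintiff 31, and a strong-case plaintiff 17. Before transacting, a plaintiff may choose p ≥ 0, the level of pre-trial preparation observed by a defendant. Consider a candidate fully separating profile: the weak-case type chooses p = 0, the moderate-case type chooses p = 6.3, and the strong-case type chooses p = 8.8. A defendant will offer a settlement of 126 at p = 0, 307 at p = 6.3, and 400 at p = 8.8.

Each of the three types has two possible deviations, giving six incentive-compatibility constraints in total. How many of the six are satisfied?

4

Weak-case (own payoff 126): to p=6.3 gives 307 − 48×6.3 = 4.6 → no gain ✓; to p=8.8 gives 400 − 48×8.8 = -22.4 → no gain ✓.
Moderate-case (own payoff 307 − 31×6.3 = 111.7): to p=0 gives 126 → profitable ✗; to p=8.8 gives 400 − 31×8.8 = 127.2 → profitable ✗.
Strong-case (own payoff 400 − 17×8.8 = 250.4): to p=0 gives 126 → no gain ✓; to p=6.3 gives 307 − 17×6.3 = 199.9 → no gain ✓.
4 of the 6 constraints hold; not an equilibrium.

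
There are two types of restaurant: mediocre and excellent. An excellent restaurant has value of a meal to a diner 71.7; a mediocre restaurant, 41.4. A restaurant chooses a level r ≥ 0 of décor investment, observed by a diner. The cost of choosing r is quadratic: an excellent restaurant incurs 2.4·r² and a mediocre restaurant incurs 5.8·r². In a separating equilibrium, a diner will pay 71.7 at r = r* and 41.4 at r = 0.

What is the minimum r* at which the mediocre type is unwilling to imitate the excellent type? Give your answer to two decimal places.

The mediocre type at r = 0 receives 41.4; imitating at r* yields 71.7 − 5.8·r*².
Indifference: 41.4 = 71.7 − 5.8·r*², so r*² = (71.7 − 41.4) / 5.8 ≈ 5.2241.
r* = √5.2241 ≈ 2.29.

2.29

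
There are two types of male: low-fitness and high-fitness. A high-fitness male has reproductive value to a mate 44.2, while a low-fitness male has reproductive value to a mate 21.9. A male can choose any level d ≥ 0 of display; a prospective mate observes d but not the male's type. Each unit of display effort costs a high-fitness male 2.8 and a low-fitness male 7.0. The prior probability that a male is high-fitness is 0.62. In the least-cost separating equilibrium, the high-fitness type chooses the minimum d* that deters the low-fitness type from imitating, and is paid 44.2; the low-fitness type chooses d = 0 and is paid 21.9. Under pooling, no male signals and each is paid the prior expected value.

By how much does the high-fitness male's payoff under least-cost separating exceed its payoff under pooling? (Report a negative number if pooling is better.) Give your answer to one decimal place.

Least-cost separating signal: d* solves 21.9 = 44.2 − 7.0·d*, so d* = (44.2 − 21.9)/7.0 ≈ 3.1857.
High-fitness type's separating payoff: 44.2 − 2.8 × d* = 44.2 − 2.8 × (44.2 − 21.9)/7.0 = 44.2 − 62.44/7.0 = 35.28.
Pooling payoff: 0.62 × 44.2 + 0.38 × 21.9 = 35.726.
Difference: 35.28 − 35.726 = -0.446, i.e. -0.4 to one decimal place.
The high-fitness type would prefer the pooling outcome.

-0.4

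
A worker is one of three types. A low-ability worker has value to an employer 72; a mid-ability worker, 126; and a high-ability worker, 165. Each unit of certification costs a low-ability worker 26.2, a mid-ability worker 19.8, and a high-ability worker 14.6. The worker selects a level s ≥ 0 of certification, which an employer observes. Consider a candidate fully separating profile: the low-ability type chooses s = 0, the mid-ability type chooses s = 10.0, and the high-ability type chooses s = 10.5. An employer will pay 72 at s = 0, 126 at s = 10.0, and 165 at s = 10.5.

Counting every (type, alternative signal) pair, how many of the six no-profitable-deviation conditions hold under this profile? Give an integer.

High-ability (own payoff 165 − 14.6×10.5 = 11.7): to s=0 gives 72 → profitable ✗; to s=10.0 gives 126 − 14.6×10.0 = -20 → no gain ✓.
Low-ability (own payoff 72): to s=10.0 gives 126 − 26.2×10.0 = -136 → no gain ✓; to s=10.5 gives 165 − 26.2×10.5 = -110.1 → no gain ✓.
Mid-ability (own payoff 126 − 19.8×10.0 = -72): to s=0 gives 72 → profitable ✗; to s=10.5 gives 165 − 19.8×10.5 = -42.9 → profitable ✗.
3 of the 6 constraints hold; not an equilibrium.

3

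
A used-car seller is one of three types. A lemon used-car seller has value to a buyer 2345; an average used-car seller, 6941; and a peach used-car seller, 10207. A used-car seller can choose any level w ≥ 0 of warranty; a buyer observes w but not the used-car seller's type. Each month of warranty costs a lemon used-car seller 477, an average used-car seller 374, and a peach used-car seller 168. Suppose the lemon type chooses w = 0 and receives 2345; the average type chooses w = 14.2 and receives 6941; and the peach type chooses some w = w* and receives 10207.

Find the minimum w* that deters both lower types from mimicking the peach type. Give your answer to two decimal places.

Lemon type (on-path payoff 2345) won't mimic when 2345 ≥ 10207 − 477·w*, i.e. w* ≥ 16.48.
Average type (on-path payoff 6941 − 374×14.2 = 1630.2) won't mimic when 1630.2 ≥ 10207 − 374·w*, i.e. w* ≥ 22.93.
Both must hold, so w* = max(16.48, 22.93) = 22.93. The average type's constraint binds.

22.93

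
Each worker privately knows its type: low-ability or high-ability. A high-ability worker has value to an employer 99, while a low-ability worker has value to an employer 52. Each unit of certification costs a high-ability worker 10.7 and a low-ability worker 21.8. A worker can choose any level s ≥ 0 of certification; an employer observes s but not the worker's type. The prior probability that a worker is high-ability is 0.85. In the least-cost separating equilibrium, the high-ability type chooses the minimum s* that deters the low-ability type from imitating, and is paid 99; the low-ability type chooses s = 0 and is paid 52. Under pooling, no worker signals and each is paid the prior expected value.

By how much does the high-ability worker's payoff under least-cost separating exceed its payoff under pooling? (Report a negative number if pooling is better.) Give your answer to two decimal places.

Least-cost separating signal: s* solves 52 = 99 − 21.8·s*, so s* = (99 − 52)/21.8 ≈ 2.1560.
High-ability type's separating payoff: 99 − 10.7 × s* = 99 − 10.7 × (99 − 52)/21.8 = 99 − 502.9/21.8 ≈ 75.9312.
Pooling payoff: 0.85 × 99 + 0.15 × 52 = 91.95.
Difference: 75.9312 − 91.95 = -16.0188, i.e. -16.02 to two decimal places.
The high-ability type would prefer the pooling outcome.

-16.02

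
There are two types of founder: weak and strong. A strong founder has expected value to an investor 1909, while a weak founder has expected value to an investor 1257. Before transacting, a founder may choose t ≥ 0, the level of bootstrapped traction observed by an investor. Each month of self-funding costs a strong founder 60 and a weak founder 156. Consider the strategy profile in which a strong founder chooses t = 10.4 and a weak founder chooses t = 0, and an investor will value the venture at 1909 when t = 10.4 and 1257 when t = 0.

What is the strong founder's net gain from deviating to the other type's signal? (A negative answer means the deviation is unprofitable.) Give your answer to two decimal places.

-28.00

Playing t = 10.4 the strong founder receives 1909 − 60 × 10.4 = 1285.
Deviating to t = 0 yields 1257 instead.
Gain from deviating: 1257 − 1285 = -28.00.
The gain is negative, so the strong type's incentive-compatibility constraint is satisfied.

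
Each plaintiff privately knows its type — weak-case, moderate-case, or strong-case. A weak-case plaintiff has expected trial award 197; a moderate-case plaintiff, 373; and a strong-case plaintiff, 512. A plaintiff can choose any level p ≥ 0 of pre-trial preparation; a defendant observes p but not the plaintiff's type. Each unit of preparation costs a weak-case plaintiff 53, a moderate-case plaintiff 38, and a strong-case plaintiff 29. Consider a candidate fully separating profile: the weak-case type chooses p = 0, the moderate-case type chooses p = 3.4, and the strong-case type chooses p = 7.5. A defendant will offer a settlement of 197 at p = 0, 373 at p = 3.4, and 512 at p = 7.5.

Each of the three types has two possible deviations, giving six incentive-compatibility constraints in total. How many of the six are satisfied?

Strong-case (own payoff 512 − 29×7.5 = 294.5): to p=0 gives 197 → no gain ✓; to p=3.4 gives 373 − 29×3.4 = 274.4 → no gain ✓.
Moderate-case (own payoff 373 − 38×3.4 = 243.8): to p=0 gives 197 → no gain ✓; to p=7.5 gives 512 − 38×7.5 = 227 → no gain ✓.
Weak-case (own payoff 197): to p=3.4 gives 373 − 53×3.4 = 192.8 → no gain ✓; to p=7.5 gives 512 − 53×7.5 = 114.5 → no gain ✓.
6 of the 6 constraints hold; this profile is a separating equilibrium.

6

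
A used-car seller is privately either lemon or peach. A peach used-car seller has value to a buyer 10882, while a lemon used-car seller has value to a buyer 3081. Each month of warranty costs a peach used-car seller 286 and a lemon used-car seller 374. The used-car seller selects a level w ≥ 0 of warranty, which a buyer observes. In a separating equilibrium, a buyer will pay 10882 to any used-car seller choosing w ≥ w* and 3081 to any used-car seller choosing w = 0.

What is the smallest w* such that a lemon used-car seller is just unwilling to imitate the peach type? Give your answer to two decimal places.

A lemon used-car seller choosing w = 0 receives 3081.
Imitating at w* instead would pay 10882 at cost 374·w*, netting 10882 − 374·w*.
Indifference: 3081 = 10882 − 374·w*, so w* = (10882 − 3081) / 374 ≈ 20.86.
This is the lemon type's binding incentive-compatibility constraint; any w ≥ 20.86 sustains separation on that side.

20.86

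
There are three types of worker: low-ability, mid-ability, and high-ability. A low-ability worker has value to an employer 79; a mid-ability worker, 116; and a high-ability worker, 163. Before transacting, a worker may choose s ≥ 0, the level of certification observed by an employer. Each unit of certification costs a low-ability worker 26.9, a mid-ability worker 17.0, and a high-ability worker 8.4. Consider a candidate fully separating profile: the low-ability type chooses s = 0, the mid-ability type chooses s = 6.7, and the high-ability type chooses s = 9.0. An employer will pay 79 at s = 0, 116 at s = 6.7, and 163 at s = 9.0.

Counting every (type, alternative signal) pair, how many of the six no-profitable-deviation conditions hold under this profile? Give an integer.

4

Low-ability (own payoff 79): to s=6.7 gives 116 − 26.9×6.7 = -64.23 → no gain ✓; to s=9.0 gives 163 − 26.9×9.0 = -79.1 → no gain ✓.
High-ability (own payoff 163 − 8.4×9.0 = 87.4): to s=0 gives 79 → no gain ✓; to s=6.7 gives 116 − 8.4×6.7 = 59.72 → no gain ✓.
Mid-ability (own payoff 116 − 17.0×6.7 = 2.1): to s=0 gives 79 → profitable ✗; to s=9.0 gives 163 − 17.0×9.0 = 10 → profitable ✗.
4 of the 6 constraints hold; not an equilibrium.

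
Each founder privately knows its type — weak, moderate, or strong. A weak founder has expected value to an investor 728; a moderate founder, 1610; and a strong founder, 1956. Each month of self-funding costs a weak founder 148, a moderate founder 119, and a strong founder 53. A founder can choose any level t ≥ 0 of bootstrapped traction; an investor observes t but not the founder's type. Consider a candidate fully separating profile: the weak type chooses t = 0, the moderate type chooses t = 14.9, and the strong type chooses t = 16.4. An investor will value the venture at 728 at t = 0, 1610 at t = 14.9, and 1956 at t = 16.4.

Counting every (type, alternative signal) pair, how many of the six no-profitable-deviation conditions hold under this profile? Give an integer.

Weak (own payoff 728): to t=14.9 gives 1610 − 148×14.9 = -595.2 → no gain ✓; to t=16.4 gives 1956 − 148×16.4 = -471.2 → no gain ✓.
Strong (own payoff 1956 − 53×16.4 = 1086.8): to t=0 gives 728 → no gain ✓; to t=14.9 gives 1610 − 53×14.9 = 820.3 → no gain ✓.
Moderate (own payoff 1610 − 119×14.9 = -163.1): to t=0 gives 728 → profitable ✗; to t=16.4 gives 1956 − 119×16.4 = 4.4 → profitable ✗.
4 of the 6 constraints hold; not an equilibrium.

4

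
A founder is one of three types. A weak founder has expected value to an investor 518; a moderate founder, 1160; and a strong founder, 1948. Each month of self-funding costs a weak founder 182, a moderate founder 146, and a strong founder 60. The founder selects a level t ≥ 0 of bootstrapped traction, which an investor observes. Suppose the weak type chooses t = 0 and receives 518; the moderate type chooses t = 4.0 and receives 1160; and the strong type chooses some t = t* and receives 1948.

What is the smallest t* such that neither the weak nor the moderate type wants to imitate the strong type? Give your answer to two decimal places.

Weak type (on-path payoff 518) won't mimic when 518 ≥ 1948 − 182·t*, i.e. t* ≥ 7.86.
Moderate type (on-path payoff 1160 − 146×4.0 = 576) won't mimic when 576 ≥ 1948 − 146·t*, i.e. t* ≥ 9.40.
Both must hold, so t* = max(7.86, 9.40) = 9.40. The moderate type's constraint binds.

9.40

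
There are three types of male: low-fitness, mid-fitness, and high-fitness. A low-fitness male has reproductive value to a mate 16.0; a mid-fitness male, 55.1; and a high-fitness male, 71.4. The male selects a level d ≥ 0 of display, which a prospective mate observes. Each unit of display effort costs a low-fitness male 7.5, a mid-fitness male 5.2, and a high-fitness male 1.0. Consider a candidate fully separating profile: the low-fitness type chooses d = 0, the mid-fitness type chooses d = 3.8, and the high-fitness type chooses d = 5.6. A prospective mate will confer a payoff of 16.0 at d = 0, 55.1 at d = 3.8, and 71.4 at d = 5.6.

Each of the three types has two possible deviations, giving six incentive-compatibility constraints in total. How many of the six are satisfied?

3

High-fitness (own payoff 71.4 − 1.0×5.6 = 65.8): to d=0 gives 16.0 → no gain ✓; to d=3.8 gives 55.1 − 1.0×3.8 = 51.3 → no gain ✓.
Low-fitness (own payoff 16.0): to d=3.8 gives 55.1 − 7.5×3.8 = 26.6 → profitable ✗; to d=5.6 gives 71.4 − 7.5×5.6 = 29.4 → profitable ✗.
Mid-fitness (own payoff 55.1 − 5.2×3.8 = 35.34): to d=0 gives 16.0 → no gain ✓; to d=5.6 gives 71.4 − 5.2×5.6 = 42.28 → profitable ✗.
3 of the 6 constraints hold; not an equilibrium.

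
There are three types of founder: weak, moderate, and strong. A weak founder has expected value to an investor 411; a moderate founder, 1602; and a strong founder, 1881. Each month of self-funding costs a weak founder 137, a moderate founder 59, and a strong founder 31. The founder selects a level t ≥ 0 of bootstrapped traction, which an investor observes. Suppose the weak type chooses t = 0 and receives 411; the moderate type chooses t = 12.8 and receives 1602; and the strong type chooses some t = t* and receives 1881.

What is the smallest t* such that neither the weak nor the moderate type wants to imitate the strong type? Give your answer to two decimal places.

Weak type (on-path payoff 411) won't mimic when 411 ≥ 1881 − 137·t*, i.e. t* ≥ 10.73.
Moderate type (on-path payoff 1602 − 59×12.8 = 846.8) won't mimic when 846.8 ≥ 1881 − 59·t*, i.e. t* ≥ 17.53.
Both must hold, so t* = max(10.73, 17.53) = 17.53. The moderate type's constraint binds.

17.53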